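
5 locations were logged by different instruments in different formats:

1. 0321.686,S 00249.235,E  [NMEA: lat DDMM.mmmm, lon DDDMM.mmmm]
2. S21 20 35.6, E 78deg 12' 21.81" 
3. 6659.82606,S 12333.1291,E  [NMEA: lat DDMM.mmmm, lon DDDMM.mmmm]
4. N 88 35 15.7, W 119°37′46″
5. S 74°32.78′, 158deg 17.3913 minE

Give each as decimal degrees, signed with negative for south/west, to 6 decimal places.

1. -3.361433, 2.820583
2. -21.343222, 78.206058
3. -66.997101, 123.552152
4. 88.587694, -119.629444
5. -74.546333, 158.289855

Point 1:
  Latitude: split at 2 digits → 03° and 21.686′; 3 + 21.686/60 = 3.3614333
  hemisphere S, so the sign is −
  Longitude: degrees = first 3 digits = 2, minutes = 49.235; 2 + 49.235/60 = 2.8205833
  E → positive
Point 2:
  Lat: 20′ + 35.6″ = 20.59333′; 21 + 20.59333/60 = 21.3432222
  S → negative
  λ: 78° + 12/60 + 21.81/3600 = 78 + 0.200000 + 0.006058 = 78.2060583
  E ⇒ keep positive
Point 3:
  Lat: degrees = first 2 digits = 66, minutes = 59.82606; 66 + 59.82606/60 = 66.9971010
  hemisphere S, so the sign is −
  Lon: degrees = first 3 digits = 123, minutes = 33.1291; 123 + 33.1291/60 = 123.5521517
  E ⇒ keep positive
Point 4:
  φ: 88 + 35/60 + 15.7/3600 = 88.5876944
  N → positive
  Lon: 119 + 37/60 + 46/3600 = 119.6294444
  W → negative
Point 5:
  Latitude: 32.78′ = 0.546333°; total 74.5463333
  S ⇒ negate
  Lon: 17.3913′ = 0.289855°; total 158.2898550
  E ⇒ keep positive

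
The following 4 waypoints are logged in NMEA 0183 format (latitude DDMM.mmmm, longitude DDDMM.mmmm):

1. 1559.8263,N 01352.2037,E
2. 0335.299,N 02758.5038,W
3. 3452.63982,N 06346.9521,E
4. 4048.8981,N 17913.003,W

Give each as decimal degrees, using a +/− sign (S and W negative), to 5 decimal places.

Point 1:
  Latitude: degrees = first 2 digits = 15, minutes = 59.8263; 15 + 59.8263/60 = 15.997105
  N ⇒ keep positive
  Lon: degrees = first 3 digits = 13, minutes = 52.2037; 13 + 52.2037/60 = 13.870062
  E ⇒ keep positive
Point 2:
  Lat: degrees = first 2 digits = 3, minutes = 35.299; 3 + 35.299/60 = 3.588317
  N ⇒ keep positive
  λ: degrees = first 3 digits = 27, minutes = 58.5038; 27 + 58.5038/60 = 27.975063
  W → negative
Point 3:
  Latitude: split at 2 digits → 34° and 52.63982′; 34 + 52.63982/60 = 34.877330
  N → positive
  Lon: split at 3 digits → 063° and 46.9521′; 63 + 46.9521/60 = 63.782535
  E ⇒ keep positive
Point 4:
  Lat: degrees = first 2 digits = 40, minutes = 48.8981; 40 + 48.8981/60 = 40.814968
  N ⇒ keep positive
  Lon: split at 3 digits → 179° and 13.003′; 179 + 13.003/60 = 179.216717
  W ⇒ negate

1. 15.99711, 13.87006
2. 3.58832, -27.97506
3. 34.87733, 63.78254
4. 40.81497, -179.21672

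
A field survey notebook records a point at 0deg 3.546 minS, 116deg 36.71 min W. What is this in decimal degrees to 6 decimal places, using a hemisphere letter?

Lat: 0 + 3.546/60 = 0.0591000
λ: 36.71′ = 0.611833°; total 116.6118333

0.059100° S, 116.611833° W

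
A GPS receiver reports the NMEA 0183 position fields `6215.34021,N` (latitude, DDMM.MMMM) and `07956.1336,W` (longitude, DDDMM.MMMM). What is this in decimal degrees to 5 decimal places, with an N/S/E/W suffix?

φ: degrees = first 2 digits = 62, minutes = 15.34021; 62 + 15.34021/60 = 62.255670
λ: degrees = first 3 digits = 79, minutes = 56.1336; 79 + 56.1336/60 = 79.935560

62.25567° N, 79.93556° W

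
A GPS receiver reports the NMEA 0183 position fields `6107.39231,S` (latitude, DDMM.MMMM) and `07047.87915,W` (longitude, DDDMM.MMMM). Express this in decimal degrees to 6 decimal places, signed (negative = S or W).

Lat: degrees = first 2 digits = 61, minutes = 7.39231; 61 + 7.39231/60 = 61.1232052
S ⇒ negate
Lon: split at 3 digits → 070° and 47.87915′; 70 + 47.87915/60 = 70.7979858
W ⇒ negate

-61.123205, -70.797986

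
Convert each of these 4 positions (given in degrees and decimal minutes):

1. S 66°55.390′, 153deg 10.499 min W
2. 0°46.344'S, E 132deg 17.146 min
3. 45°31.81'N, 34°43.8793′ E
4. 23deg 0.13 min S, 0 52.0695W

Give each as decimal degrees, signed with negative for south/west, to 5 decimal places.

1. -66.92317, -153.17498
2. -0.77240, 132.28577
3. 45.53017, 34.73132
4. -23.00217, -0.86783

Point 1:
  φ: 55.39′ = 0.923167°; total 66.923167
  S → negative
  λ: 10.499′ = 0.174983°; total 153.174983
  W → negative
Point 2:
  Latitude: 46.344′ = 0.772400°; total 0.772400
  S → negative
  λ: 17.146′ = 0.285767°; total 132.285767
  E → positive
Point 3:
  φ: 31.81′ = 0.530167°; total 45.530167
  N ⇒ keep positive
  Longitude: 43.8793′ = 0.731322°; total 34.731322
  E → positive
Point 4:
  Lat: 23 + 0.13/60 = 23.002167
  S → negative
  Longitude: 0 + 52.0695/60 = 0.867825
  W → negative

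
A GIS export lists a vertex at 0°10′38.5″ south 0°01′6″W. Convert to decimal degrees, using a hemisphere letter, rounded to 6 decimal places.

φ: 0° + 10/60 + 38.5/3600 = 0 + 0.166667 + 0.010694 = 0.1773611
Lon: 0 + 1/60 + 6/3600 = 0.0183333

0.177361° S, 0.018333° W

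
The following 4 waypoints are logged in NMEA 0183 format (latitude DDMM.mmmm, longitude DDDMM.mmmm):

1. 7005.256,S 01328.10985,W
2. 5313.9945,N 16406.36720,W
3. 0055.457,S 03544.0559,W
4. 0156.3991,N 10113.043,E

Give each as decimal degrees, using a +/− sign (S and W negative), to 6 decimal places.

Point 1:
  φ: degrees = first 2 digits = 70, minutes = 5.256; 70 + 5.256/60 = 70.0876000
  hemisphere S, so the sign is −
  λ: split at 3 digits → 013° and 28.10985′; 13 + 28.10985/60 = 13.4684975
  W ⇒ negate
Point 2:
  φ: split at 2 digits → 53° and 13.9945′; 53 + 13.9945/60 = 53.2332417
  N → positive
  λ: split at 3 digits → 164° and 6.3672′; 164 + 6.3672/60 = 164.1061200
  W → negative
Point 3:
  Latitude: split at 2 digits → 00° and 55.457′; 0 + 55.457/60 = 0.9242833
  S → negative
  Longitude: degrees = first 3 digits = 35, minutes = 44.0559; 35 + 44.0559/60 = 35.7342650
  W → negative
Point 4:
  Lat: split at 2 digits → 01° and 56.3991′; 1 + 56.3991/60 = 1.9399850
  N → positive
  λ: split at 3 digits → 101° and 13.043′; 101 + 13.043/60 = 101.2173833
  E ⇒ keep positive

1. -70.087600, -13.468498
2. 53.233242, -164.106120
3. -0.924283, -35.734265
4. 1.939985, 101.217383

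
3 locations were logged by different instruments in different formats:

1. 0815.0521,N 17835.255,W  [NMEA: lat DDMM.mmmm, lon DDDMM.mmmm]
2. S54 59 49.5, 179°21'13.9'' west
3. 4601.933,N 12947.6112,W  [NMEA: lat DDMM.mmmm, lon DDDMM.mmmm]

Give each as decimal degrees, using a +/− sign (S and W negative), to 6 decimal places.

1. 8.250868, -178.587583
2. -54.997083, -179.353861
3. 46.032217, -129.793520

Point 1:
  Latitude: degrees = first 2 digits = 8, minutes = 15.0521; 8 + 15.0521/60 = 8.2508683
  N ⇒ keep positive
  λ: degrees = first 3 digits = 178, minutes = 35.255; 178 + 35.255/60 = 178.5875833
  W ⇒ negate
Point 2:
  Latitude: 54 + 59/60 + 49.5/3600 = 54.9970833
  hemisphere S, so the sign is −
  λ: 179° + 21/60 + 13.9/3600 = 179 + 0.350000 + 0.003861 = 179.3538611
  W ⇒ negate
Point 3:
  φ: split at 2 digits → 46° and 1.933′; 46 + 1.933/60 = 46.0322167
  N ⇒ keep positive
  Lon: split at 3 digits → 129° and 47.6112′; 129 + 47.6112/60 = 129.7935200
  W ⇒ negate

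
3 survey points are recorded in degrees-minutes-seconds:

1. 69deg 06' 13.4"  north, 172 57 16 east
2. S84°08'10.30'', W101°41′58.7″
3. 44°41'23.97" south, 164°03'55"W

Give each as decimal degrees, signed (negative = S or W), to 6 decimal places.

Point 1:
  φ: 69° + 6/60 + 13.4/3600 = 69 + 0.100000 + 0.003722 = 69.1037222
  N → positive
  Longitude: 172° + 57/60 + 16/3600 = 172 + 0.950000 + 0.004444 = 172.9544444
  E → positive
Point 2:
  Latitude: 84 + 8/60 + 10.3/3600 = 84.1361944
  hemisphere S, so the sign is −
  Longitude: 101 + 41/60 + 58.7/3600 = 101.6996389
  W ⇒ negate
Point 3:
  Latitude: 41′ + 23.97″ = 41.39950′; 44 + 41.39950/60 = 44.6899917
  S → negative
  Lon: 3′ + 55″ = 3.91667′; 164 + 3.91667/60 = 164.0652778
  W → negative

1. 69.103722, 172.954444
2. -84.136194, -101.699639
3. -44.689992, -164.065278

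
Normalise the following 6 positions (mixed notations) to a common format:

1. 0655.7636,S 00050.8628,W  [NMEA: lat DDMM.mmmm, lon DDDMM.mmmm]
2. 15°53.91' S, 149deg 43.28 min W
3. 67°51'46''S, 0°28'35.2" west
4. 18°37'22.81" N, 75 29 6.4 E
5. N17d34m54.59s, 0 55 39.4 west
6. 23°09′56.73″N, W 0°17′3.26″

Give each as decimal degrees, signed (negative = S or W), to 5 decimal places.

Point 1:
  φ: split at 2 digits → 06° and 55.7636′; 6 + 55.7636/60 = 6.929393
  S → negative
  λ: degrees = first 3 digits = 0, minutes = 50.8628; 0 + 50.8628/60 = 0.847713
  W ⇒ negate
Point 2:
  Latitude: 53.91′ = 0.898500°; total 15.898500
  S ⇒ negate
  Longitude: 43.28′ = 0.721333°; total 149.721333
  W → negative
Point 3:
  φ: 51′ + 46″ = 51.76667′; 67 + 51.76667/60 = 67.862778
  S ⇒ negate
  Lon: 0° + 28/60 + 35.2/3600 = 0 + 0.466667 + 0.009778 = 0.476444
  W → negative
Point 4:
  Lat: 18° + 37/60 + 22.81/3600 = 18 + 0.616667 + 0.006336 = 18.623003
  N ⇒ keep positive
  Longitude: 75 + 29/60 + 6.4/3600 = 75.485111
  E ⇒ keep positive
Point 5:
  Lat: 17° + 34/60 + 54.59/3600 = 17 + 0.566667 + 0.015164 = 17.581831
  N → positive
  λ: 0° + 55/60 + 39.4/3600 = 0 + 0.916667 + 0.010944 = 0.927611
  W ⇒ negate
Point 6:
  Latitude: 9′ + 56.73″ = 9.94550′; 23 + 9.94550/60 = 23.165758
  N ⇒ keep positive
  Lon: 17′ + 3.26″ = 17.05433′; 0 + 17.05433/60 = 0.284239
  W ⇒ negate

1. -6.92939, -0.84771
2. -15.89850, -149.72133
3. -67.86278, -0.47644
4. 18.62300, 75.48511
5. 17.58183, -0.92761
6. 23.16576, -0.28424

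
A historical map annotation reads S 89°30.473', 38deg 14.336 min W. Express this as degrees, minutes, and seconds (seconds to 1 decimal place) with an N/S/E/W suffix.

89°30′28.4″ S, 38°14′20.2″ W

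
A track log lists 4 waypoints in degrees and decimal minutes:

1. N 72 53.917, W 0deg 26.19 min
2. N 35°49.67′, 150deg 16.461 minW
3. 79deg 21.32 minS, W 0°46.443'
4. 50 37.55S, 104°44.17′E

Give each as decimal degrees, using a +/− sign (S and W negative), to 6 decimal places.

1. 72.898617, -0.436500
2. 35.827833, -150.274350
3. -79.355333, -0.774050
4. -50.625833, 104.736167

Point 1:
  φ: 53.917′ = 0.898617°; total 72.8986167
  N → positive
  Lon: 26.19′ = 0.436500°; total 0.4365000
  hemisphere W, so the sign is −
Point 2:
  Lat: 35 + 49.67/60 = 35.8278333
  N ⇒ keep positive
  λ: 16.461′ = 0.274350°; total 150.2743500
  W → negative
Point 3:
  Latitude: 21.32′ = 0.355333°; total 79.3553333
  S → negative
  λ: 46.443′ = 0.774050°; total 0.7740500
  W ⇒ negate
Point 4:
  Lat: 50 + 37.55/60 = 50.6258333
  S ⇒ negate
  λ: 104 + 44.17/60 = 104.7361667
  E → positive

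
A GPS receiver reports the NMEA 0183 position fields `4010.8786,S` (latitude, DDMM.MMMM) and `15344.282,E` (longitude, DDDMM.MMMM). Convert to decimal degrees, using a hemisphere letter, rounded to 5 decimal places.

40.18131° S, 153.73803° E

φ: degrees = first 2 digits = 40, minutes = 10.8786; 40 + 10.8786/60 = 40.181310
Longitude: degrees = first 3 digits = 153, minutes = 44.282; 153 + 44.282/60 = 153.738033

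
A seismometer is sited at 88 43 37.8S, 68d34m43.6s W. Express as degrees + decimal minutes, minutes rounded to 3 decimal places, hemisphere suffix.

88° 43.630′ S, 68° 34.727′ W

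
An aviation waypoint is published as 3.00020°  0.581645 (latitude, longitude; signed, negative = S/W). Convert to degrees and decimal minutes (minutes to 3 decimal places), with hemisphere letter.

Lat: 3° + 0.000200 × 60 = 3° 0.01200′
Lon: minutes = (0.581645 − 0) × 60 = 34.89870

3° 0.012′ N, 0° 34.899′ E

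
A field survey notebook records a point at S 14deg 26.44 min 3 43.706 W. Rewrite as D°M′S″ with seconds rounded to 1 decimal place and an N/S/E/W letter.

Latitude: fractional minutes 0.44000 × 60 = 26.400″
λ: fractional minutes 0.70600 × 60 = 42.360″

14°26′26.4″ S, 3°43′42.4″ W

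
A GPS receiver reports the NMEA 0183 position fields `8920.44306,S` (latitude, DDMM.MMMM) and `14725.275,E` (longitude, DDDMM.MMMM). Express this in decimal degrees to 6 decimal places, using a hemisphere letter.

89.340718° S, 147.421250° E

φ: split at 2 digits → 89° and 20.44306′; 89 + 20.44306/60 = 89.3407177
Longitude: split at 3 digits → 147° and 25.275′; 147 + 25.275/60 = 147.4212500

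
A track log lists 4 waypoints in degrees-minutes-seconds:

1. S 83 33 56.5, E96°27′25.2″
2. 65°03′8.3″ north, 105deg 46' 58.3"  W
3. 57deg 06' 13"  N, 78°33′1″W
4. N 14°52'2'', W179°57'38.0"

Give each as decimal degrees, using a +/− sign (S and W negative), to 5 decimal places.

1. -83.56569, 96.45700
2. 65.05231, -105.78286
3. 57.10361, -78.55028
4. 14.86722, -179.96056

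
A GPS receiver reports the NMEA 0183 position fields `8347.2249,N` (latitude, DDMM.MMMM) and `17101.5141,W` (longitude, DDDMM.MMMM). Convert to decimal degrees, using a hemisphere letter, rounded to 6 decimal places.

83.787082° N, 171.025235° W

Lat: split at 2 digits → 83° and 47.2249′; 83 + 47.2249/60 = 83.7870817
λ: split at 3 digits → 171° and 1.5141′; 171 + 1.5141/60 = 171.0252350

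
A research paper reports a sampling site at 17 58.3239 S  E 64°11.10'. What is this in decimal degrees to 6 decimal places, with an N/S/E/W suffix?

17.972065° S, 64.185000° E

φ: 17 + 58.3239/60 = 17.9720650
λ: 64 + 11.1/60 = 64.1850000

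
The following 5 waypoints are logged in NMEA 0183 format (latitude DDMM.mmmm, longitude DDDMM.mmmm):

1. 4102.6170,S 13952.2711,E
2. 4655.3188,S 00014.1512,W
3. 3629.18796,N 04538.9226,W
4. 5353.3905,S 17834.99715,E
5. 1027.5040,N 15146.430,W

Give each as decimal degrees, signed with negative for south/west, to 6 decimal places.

1. -41.043617, 139.871185
2. -46.921980, -0.235853
3. 36.486466, -45.648710
4. -53.889842, 178.583286
5. 10.458400, -151.773833

Point 1:
  Lat: split at 2 digits → 41° and 2.617′; 41 + 2.617/60 = 41.0436167
  S ⇒ negate
  Longitude: split at 3 digits → 139° and 52.2711′; 139 + 52.2711/60 = 139.8711850
  E → positive
Point 2:
  Latitude: split at 2 digits → 46° and 55.3188′; 46 + 55.3188/60 = 46.9219800
  S → negative
  λ: split at 3 digits → 000° and 14.1512′; 0 + 14.1512/60 = 0.2358533
  hemisphere W, so the sign is −
Point 3:
  Latitude: degrees = first 2 digits = 36, minutes = 29.18796; 36 + 29.18796/60 = 36.4864660
  N → positive
  Lon: split at 3 digits → 045° and 38.9226′; 45 + 38.9226/60 = 45.6487100
  hemisphere W, so the sign is −
Point 4:
  Latitude: split at 2 digits → 53° and 53.3905′; 53 + 53.3905/60 = 53.8898417
  S ⇒ negate
  Longitude: split at 3 digits → 178° and 34.99715′; 178 + 34.99715/60 = 178.5832858
  E ⇒ keep positive
Point 5:
  Lat: split at 2 digits → 10° and 27.504′; 10 + 27.504/60 = 10.4584000
  N ⇒ keep positive
  λ: degrees = first 3 digits = 151, minutes = 46.43; 151 + 46.43/60 = 151.7738333
  hemisphere W, so the sign is −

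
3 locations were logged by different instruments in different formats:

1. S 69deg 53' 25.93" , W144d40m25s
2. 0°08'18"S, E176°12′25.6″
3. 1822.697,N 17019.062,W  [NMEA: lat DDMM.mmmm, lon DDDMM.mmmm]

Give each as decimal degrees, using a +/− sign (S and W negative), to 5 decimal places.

1. -69.89054, -144.67361
2. -0.13833, 176.20711
3. 18.37828, -170.31770

Point 1:
  φ: 69° + 53/60 + 25.93/3600 = 69 + 0.883333 + 0.007203 = 69.890536
  S ⇒ negate
  Lon: 40′ + 25″ = 40.41667′; 144 + 40.41667/60 = 144.673611
  hemisphere W, so the sign is −
Point 2:
  Latitude: 0° + 8/60 + 18/3600 = 0 + 0.133333 + 0.005000 = 0.138333
  hemisphere S, so the sign is −
  Longitude: 12′ + 25.6″ = 12.42667′; 176 + 12.42667/60 = 176.207111
  E → positive
Point 3:
  Lat: degrees = first 2 digits = 18, minutes = 22.697; 18 + 22.697/60 = 18.378283
  N ⇒ keep positive
  λ: degrees = first 3 digits = 170, minutes = 19.062; 170 + 19.062/60 = 170.317700
  W → negative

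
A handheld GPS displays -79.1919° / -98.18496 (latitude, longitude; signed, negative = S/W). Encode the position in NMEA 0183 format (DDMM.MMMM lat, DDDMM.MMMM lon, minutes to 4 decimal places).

7911.5140,S / 09811.0976,W

Latitude is negative → S; |value| = 79.191900
Latitude: minutes = (79.191900 − 79) × 60 = 11.514000
Longitude is negative → W; |value| = 98.184960
λ: minutes = (98.184960 − 98) × 60 = 11.097600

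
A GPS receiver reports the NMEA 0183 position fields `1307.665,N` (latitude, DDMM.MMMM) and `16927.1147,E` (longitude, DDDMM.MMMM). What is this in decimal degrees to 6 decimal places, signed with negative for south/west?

13.127750, 169.451912

Latitude: split at 2 digits → 13° and 7.665′; 13 + 7.665/60 = 13.1277500
N ⇒ keep positive
Lon: split at 3 digits → 169° and 27.1147′; 169 + 27.1147/60 = 169.4519117
E → positive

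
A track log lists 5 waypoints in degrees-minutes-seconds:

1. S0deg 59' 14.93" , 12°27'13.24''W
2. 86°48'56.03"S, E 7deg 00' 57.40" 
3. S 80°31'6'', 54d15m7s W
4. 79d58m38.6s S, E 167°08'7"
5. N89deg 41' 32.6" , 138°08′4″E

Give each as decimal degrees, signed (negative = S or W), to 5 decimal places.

Point 1:
  Latitude: 0° + 59/60 + 14.93/3600 = 0 + 0.983333 + 0.004147 = 0.987481
  S → negative
  Longitude: 12 + 27/60 + 13.24/3600 = 12.453678
  W → negative
Point 2:
  Latitude: 48′ + 56.03″ = 48.93383′; 86 + 48.93383/60 = 86.815564
  hemisphere S, so the sign is −
  Longitude: 0′ + 57.4″ = 0.95667′; 7 + 0.95667/60 = 7.015944
  E → positive
Point 3:
  Latitude: 80° + 31/60 + 6/3600 = 80 + 0.516667 + 0.001667 = 80.518333
  hemisphere S, so the sign is −
  Longitude: 15′ + 7″ = 15.11667′; 54 + 15.11667/60 = 54.251944
  W ⇒ negate
Point 4:
  Lat: 79 + 58/60 + 38.6/3600 = 79.977389
  S → negative
  Lon: 167° + 8/60 + 7/3600 = 167 + 0.133333 + 0.001944 = 167.135278
  E ⇒ keep positive
Point 5:
  Lat: 89 + 41/60 + 32.6/3600 = 89.692389
  N ⇒ keep positive
  λ: 8′ + 4″ = 8.06667′; 138 + 8.06667/60 = 138.134444
  E → positive

1. -0.98748, -12.45368
2. -86.81556, 7.01594
3. -80.51833, -54.25194
4. -79.97739, 167.13528
5. 89.69239, 138.13444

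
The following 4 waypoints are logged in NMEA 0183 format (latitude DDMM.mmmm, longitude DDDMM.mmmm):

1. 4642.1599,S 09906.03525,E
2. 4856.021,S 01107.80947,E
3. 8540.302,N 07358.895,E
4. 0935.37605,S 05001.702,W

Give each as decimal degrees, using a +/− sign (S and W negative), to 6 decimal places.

Point 1:
  Latitude: split at 2 digits → 46° and 42.1599′; 46 + 42.1599/60 = 46.7026650
  S → negative
  λ: degrees = first 3 digits = 99, minutes = 6.03525; 99 + 6.03525/60 = 99.1005875
  E ⇒ keep positive
Point 2:
  Lat: split at 2 digits → 48° and 56.021′; 48 + 56.021/60 = 48.9336833
  hemisphere S, so the sign is −
  λ: degrees = first 3 digits = 11, minutes = 7.80947; 11 + 7.80947/60 = 11.1301578
  E → positive
Point 3:
  φ: split at 2 digits → 85° and 40.302′; 85 + 40.302/60 = 85.6717000
  N ⇒ keep positive
  Longitude: split at 3 digits → 073° and 58.895′; 73 + 58.895/60 = 73.9815833
  E ⇒ keep positive
Point 4:
  Latitude: degrees = first 2 digits = 9, minutes = 35.37605; 9 + 35.37605/60 = 9.5896008
  S ⇒ negate
  Lon: degrees = first 3 digits = 50, minutes = 1.702; 50 + 1.702/60 = 50.0283667
  W → negative

1. -46.702665, 99.100588
2. -48.933683, 11.130158
3. 85.671700, 73.981583
4. -9.589601, -50.028367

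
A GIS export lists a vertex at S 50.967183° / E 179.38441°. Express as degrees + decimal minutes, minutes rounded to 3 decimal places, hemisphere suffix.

Latitude: fractional part 0.967183 → 58.03098 minutes
Longitude: 179° + 0.384410 × 60 = 179° 23.06460′

50° 58.031′ S, 179° 23.065′ E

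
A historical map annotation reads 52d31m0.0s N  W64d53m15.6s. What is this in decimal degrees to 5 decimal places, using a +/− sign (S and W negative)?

52.51667, -64.88767

Latitude: 52° + 31/60 + 0/3600 = 52 + 0.516667 + 0.000000 = 52.516667
N → positive
λ: 64° + 53/60 + 15.6/3600 = 64 + 0.883333 + 0.004333 = 64.887667
hemisphere W, so the sign is −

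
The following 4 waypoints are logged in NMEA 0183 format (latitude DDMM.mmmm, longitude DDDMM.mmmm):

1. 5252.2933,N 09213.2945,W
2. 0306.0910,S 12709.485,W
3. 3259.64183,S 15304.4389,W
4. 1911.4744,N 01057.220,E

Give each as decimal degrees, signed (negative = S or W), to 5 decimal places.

1. 52.87156, -92.22158
2. -3.10152, -127.15808
3. -32.99403, -153.07398
4. 19.19124, 10.95367

Point 1:
  φ: degrees = first 2 digits = 52, minutes = 52.2933; 52 + 52.2933/60 = 52.871555
  N → positive
  λ: split at 3 digits → 092° and 13.2945′; 92 + 13.2945/60 = 92.221575
  W ⇒ negate
Point 2:
  Latitude: split at 2 digits → 03° and 6.091′; 3 + 6.091/60 = 3.101517
  S ⇒ negate
  λ: degrees = first 3 digits = 127, minutes = 9.485; 127 + 9.485/60 = 127.158083
  hemisphere W, so the sign is −
Point 3:
  φ: degrees = first 2 digits = 32, minutes = 59.64183; 32 + 59.64183/60 = 32.994031
  hemisphere S, so the sign is −
  Longitude: degrees = first 3 digits = 153, minutes = 4.4389; 153 + 4.4389/60 = 153.073982
  W → negative
Point 4:
  φ: split at 2 digits → 19° and 11.4744′; 19 + 11.4744/60 = 19.191240
  N ⇒ keep positive
  Longitude: degrees = first 3 digits = 10, minutes = 57.22; 10 + 57.22/60 = 10.953667
  E ⇒ keep positive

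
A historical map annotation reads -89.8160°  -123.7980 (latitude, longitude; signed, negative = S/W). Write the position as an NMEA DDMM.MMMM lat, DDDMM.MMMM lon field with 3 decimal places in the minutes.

Latitude is negative → S; |value| = 89.816000
Latitude: 89° + 0.816000 × 60 = 89° 48.96000′
Longitude is negative → W; |value| = 123.798000
Longitude: minutes = (123.798000 − 123) × 60 = 47.88000

8948.960,S / 12347.880,W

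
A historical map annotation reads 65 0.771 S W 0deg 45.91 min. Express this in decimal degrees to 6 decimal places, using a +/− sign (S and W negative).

-65.012850, -0.765167

Lat: 65 + 0.771/60 = 65.0128500
hemisphere S, so the sign is −
Longitude: 45.91′ = 0.765167°; total 0.7651667
hemisphere W, so the sign is −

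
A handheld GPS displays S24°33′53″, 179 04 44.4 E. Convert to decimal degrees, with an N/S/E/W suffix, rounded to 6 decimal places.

Latitude: 24 + 33/60 + 53/3600 = 24.5647222
Longitude: 4′ + 44.4″ = 4.74000′; 179 + 4.74000/60 = 179.0790000

24.564722° S, 179.079000° E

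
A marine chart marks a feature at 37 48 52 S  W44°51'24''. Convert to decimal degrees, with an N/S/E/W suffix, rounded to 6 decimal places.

37.814444° S, 44.856667° W

φ: 48′ + 52″ = 48.86667′; 37 + 48.86667/60 = 37.8144444
Longitude: 51′ + 24″ = 51.40000′; 44 + 51.40000/60 = 44.8566667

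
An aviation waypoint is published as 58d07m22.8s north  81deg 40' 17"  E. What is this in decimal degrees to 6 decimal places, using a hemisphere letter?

φ: 58 + 7/60 + 22.8/3600 = 58.1230000
Longitude: 81° + 40/60 + 17/3600 = 81 + 0.666667 + 0.004722 = 81.6713889

58.123000° N, 81.671389° E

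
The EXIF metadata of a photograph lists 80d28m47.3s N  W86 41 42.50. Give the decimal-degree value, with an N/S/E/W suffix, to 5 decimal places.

80.47981° N, 86.69514° W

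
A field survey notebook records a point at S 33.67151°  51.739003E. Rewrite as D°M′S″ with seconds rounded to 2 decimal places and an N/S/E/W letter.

33°40′17.44″ S, 51°44′20.41″ E

Lat: 0.671510° → 40.29060′; 0.29060 × 60 = 17.4360″
λ: 0.739003 × 60 = 44.34018′ → 44′, remainder × 60 = 20.4108″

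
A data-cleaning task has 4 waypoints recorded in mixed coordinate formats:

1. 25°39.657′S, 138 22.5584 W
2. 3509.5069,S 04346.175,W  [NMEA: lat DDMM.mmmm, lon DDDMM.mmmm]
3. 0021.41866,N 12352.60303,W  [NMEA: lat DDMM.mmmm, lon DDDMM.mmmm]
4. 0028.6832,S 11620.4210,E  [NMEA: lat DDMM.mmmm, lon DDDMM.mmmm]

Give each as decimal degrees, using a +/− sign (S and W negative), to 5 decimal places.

1. -25.66095, -138.37597
2. -35.15845, -43.76958
3. 0.35698, -123.87672
4. -0.47805, 116.34035

Point 1:
  Lat: 25 + 39.657/60 = 25.660950
  S → negative
  Lon: 22.5584′ = 0.375973°; total 138.375973
  W ⇒ negate
Point 2:
  Latitude: degrees = first 2 digits = 35, minutes = 9.5069; 35 + 9.5069/60 = 35.158448
  S → negative
  Longitude: degrees = first 3 digits = 43, minutes = 46.175; 43 + 46.175/60 = 43.769583
  hemisphere W, so the sign is −
Point 3:
  Latitude: split at 2 digits → 00° and 21.41866′; 0 + 21.41866/60 = 0.356978
  N ⇒ keep positive
  Lon: degrees = first 3 digits = 123, minutes = 52.60303; 123 + 52.60303/60 = 123.876717
  W ⇒ negate
Point 4:
  φ: degrees = first 2 digits = 0, minutes = 28.6832; 0 + 28.6832/60 = 0.478053
  S ⇒ negate
  Longitude: split at 3 digits → 116° and 20.421′; 116 + 20.421/60 = 116.340350
  E ⇒ keep positive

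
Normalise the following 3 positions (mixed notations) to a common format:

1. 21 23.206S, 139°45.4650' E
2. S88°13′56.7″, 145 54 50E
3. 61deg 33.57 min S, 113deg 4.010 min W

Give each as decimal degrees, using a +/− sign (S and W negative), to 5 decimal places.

1. -21.38677, 139.75775
2. -88.23242, 145.91389
3. -61.55950, -113.06683

Point 1:
  φ: 23.206′ = 0.386767°; total 21.386767
  S → negative
  Lon: 139 + 45.465/60 = 139.757750
  E → positive
Point 2:
  Latitude: 13′ + 56.7″ = 13.94500′; 88 + 13.94500/60 = 88.232417
  hemisphere S, so the sign is −
  Longitude: 54′ + 50″ = 54.83333′; 145 + 54.83333/60 = 145.913889
  E → positive
Point 3:
  φ: 61 + 33.57/60 = 61.559500
  S → negative
  λ: 4.01′ = 0.066833°; total 113.066833
  W ⇒ negate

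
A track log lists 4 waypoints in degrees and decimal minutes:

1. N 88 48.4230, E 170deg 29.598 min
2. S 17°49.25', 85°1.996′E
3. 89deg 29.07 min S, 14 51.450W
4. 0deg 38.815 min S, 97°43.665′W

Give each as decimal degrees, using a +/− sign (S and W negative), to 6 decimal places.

1. 88.807050, 170.493300
2. -17.820833, 85.033267
3. -89.484500, -14.857500
4. -0.646917, -97.727750

Point 1:
  φ: 88 + 48.423/60 = 88.8070500
  N → positive
  Lon: 29.598′ = 0.493300°; total 170.4933000
  E → positive
Point 2:
  φ: 49.25′ = 0.820833°; total 17.8208333
  S ⇒ negate
  Lon: 85 + 1.996/60 = 85.0332667
  E ⇒ keep positive
Point 3:
  Latitude: 29.07′ = 0.484500°; total 89.4845000
  S → negative
  Longitude: 14 + 51.45/60 = 14.8575000
  W → negative
Point 4:
  Latitude: 0 + 38.815/60 = 0.6469167
  S ⇒ negate
  λ: 97 + 43.665/60 = 97.7277500
  hemisphere W, so the sign is −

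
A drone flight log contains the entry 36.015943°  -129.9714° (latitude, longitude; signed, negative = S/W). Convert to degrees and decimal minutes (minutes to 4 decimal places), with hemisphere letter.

36° 0.9566′ N, 129° 58.2840′ W

φ: fractional part 0.015943 → 0.956580 minutes
Longitude is negative → W; |value| = 129.971400
Longitude: 129° + 0.971400 × 60 = 129° 58.284000′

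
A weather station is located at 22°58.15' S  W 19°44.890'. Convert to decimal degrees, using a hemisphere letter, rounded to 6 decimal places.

φ: 58.15′ = 0.969167°; total 22.9691667
Longitude: 19 + 44.89/60 = 19.7481667

22.969167° S, 19.748167° W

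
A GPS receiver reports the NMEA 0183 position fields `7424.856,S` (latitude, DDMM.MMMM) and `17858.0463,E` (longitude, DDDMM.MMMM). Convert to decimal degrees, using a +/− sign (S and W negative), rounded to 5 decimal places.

-74.41427, 178.96744

Lat: split at 2 digits → 74° and 24.856′; 74 + 24.856/60 = 74.414267
S ⇒ negate
λ: split at 3 digits → 178° and 58.0463′; 178 + 58.0463/60 = 178.967438
E → positive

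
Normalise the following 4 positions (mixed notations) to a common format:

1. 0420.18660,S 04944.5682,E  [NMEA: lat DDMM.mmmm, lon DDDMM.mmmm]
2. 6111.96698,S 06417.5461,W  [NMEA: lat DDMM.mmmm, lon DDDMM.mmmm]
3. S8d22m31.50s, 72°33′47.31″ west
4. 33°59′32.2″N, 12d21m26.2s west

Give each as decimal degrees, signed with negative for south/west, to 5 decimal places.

Point 1:
  Lat: split at 2 digits → 04° and 20.1866′; 4 + 20.1866/60 = 4.336443
  S → negative
  Lon: split at 3 digits → 049° and 44.5682′; 49 + 44.5682/60 = 49.742803
  E ⇒ keep positive
Point 2:
  Lat: degrees = first 2 digits = 61, minutes = 11.96698; 61 + 11.96698/60 = 61.199450
  hemisphere S, so the sign is −
  Lon: split at 3 digits → 064° and 17.5461′; 64 + 17.5461/60 = 64.292435
  W ⇒ negate
Point 3:
  Lat: 8 + 22/60 + 31.5/3600 = 8.375417
  S → negative
  Longitude: 72° + 33/60 + 47.31/3600 = 72 + 0.550000 + 0.013142 = 72.563142
  hemisphere W, so the sign is −
Point 4:
  Lat: 59′ + 32.2″ = 59.53667′; 33 + 59.53667/60 = 33.992278
  N ⇒ keep positive
  λ: 12° + 21/60 + 26.2/3600 = 12 + 0.350000 + 0.007278 = 12.357278
  hemisphere W, so the sign is −

1. -4.33644, 49.74280
2. -61.19945, -64.29244
3. -8.37542, -72.56314
4. 33.99228, -12.35728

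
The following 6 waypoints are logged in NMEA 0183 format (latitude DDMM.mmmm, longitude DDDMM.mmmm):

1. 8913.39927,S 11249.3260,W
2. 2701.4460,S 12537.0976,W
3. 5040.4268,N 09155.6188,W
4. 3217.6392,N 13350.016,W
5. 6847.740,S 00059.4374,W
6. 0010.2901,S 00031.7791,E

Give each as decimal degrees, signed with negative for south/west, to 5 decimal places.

1. -89.22332, -112.82210
2. -27.02410, -125.61829
3. 50.67378, -91.92698
4. 32.29399, -133.83360
5. -68.79567, -0.99062
6. -0.17150, 0.52965

Point 1:
  Lat: split at 2 digits → 89° and 13.39927′; 89 + 13.39927/60 = 89.223321
  S → negative
  λ: split at 3 digits → 112° and 49.326′; 112 + 49.326/60 = 112.822100
  W → negative
Point 2:
  Latitude: degrees = first 2 digits = 27, minutes = 1.446; 27 + 1.446/60 = 27.024100
  S ⇒ negate
  Longitude: split at 3 digits → 125° and 37.0976′; 125 + 37.0976/60 = 125.618293
  W ⇒ negate
Point 3:
  Lat: split at 2 digits → 50° and 40.4268′; 50 + 40.4268/60 = 50.673780
  N ⇒ keep positive
  Lon: degrees = first 3 digits = 91, minutes = 55.6188; 91 + 55.6188/60 = 91.926980
  W ⇒ negate
Point 4:
  φ: split at 2 digits → 32° and 17.6392′; 32 + 17.6392/60 = 32.293987
  N → positive
  λ: split at 3 digits → 133° and 50.016′; 133 + 50.016/60 = 133.833600
  hemisphere W, so the sign is −
Point 5:
  Lat: split at 2 digits → 68° and 47.74′; 68 + 47.74/60 = 68.795667
  S ⇒ negate
  Lon: degrees = first 3 digits = 0, minutes = 59.4374; 0 + 59.4374/60 = 0.990623
  W → negative
Point 6:
  φ: split at 2 digits → 00° and 10.2901′; 0 + 10.2901/60 = 0.171502
  hemisphere S, so the sign is −
  Lon: degrees = first 3 digits = 0, minutes = 31.7791; 0 + 31.7791/60 = 0.529652
  E → positive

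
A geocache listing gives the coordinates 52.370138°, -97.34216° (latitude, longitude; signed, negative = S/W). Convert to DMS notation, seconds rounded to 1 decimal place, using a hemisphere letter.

φ: 0.370138 × 60 = 22.20828′ → 22′, remainder × 60 = 12.497″
Longitude is negative → W; |value| = 97.342160
λ: whole degrees 97; 20.52960′ → 20′ and 31.776″

52°22′12.5″ N, 97°20′31.8″ W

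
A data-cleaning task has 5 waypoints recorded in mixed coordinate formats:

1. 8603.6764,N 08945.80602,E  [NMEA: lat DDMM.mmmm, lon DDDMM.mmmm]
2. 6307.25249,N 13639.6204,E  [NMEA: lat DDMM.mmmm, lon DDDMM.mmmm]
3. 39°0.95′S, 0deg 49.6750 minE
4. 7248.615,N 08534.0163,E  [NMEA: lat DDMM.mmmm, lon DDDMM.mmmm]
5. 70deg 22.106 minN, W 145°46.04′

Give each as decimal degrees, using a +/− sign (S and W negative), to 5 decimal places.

Point 1:
  φ: degrees = first 2 digits = 86, minutes = 3.6764; 86 + 3.6764/60 = 86.061273
  N ⇒ keep positive
  λ: split at 3 digits → 089° and 45.80602′; 89 + 45.80602/60 = 89.763434
  E ⇒ keep positive
Point 2:
  φ: degrees = first 2 digits = 63, minutes = 7.25249; 63 + 7.25249/60 = 63.120875
  N → positive
  λ: split at 3 digits → 136° and 39.6204′; 136 + 39.6204/60 = 136.660340
  E → positive
Point 3:
  Latitude: 0.95′ = 0.015833°; total 39.015833
  S → negative
  Longitude: 0 + 49.675/60 = 0.827917
  E → positive
Point 4:
  Lat: split at 2 digits → 72° and 48.615′; 72 + 48.615/60 = 72.810250
  N ⇒ keep positive
  Longitude: degrees = first 3 digits = 85, minutes = 34.0163; 85 + 34.0163/60 = 85.566938
  E → positive
Point 5:
  Latitude: 22.106′ = 0.368433°; total 70.368433
  N ⇒ keep positive
  λ: 145 + 46.04/60 = 145.767333
  W ⇒ negate

1. 86.06127, 89.76343
2. 63.12087, 136.66034
3. -39.01583, 0.82792
4. 72.81025, 85.56694
5. 70.36843, -145.76733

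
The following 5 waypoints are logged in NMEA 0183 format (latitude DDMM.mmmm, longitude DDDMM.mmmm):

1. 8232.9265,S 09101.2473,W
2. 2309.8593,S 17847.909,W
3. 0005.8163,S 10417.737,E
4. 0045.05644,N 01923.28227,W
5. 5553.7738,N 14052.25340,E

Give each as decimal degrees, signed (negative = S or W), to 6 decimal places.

1. -82.548775, -91.020788
2. -23.164322, -178.798483
3. -0.096938, 104.295617
4. 0.750941, -19.388038
5. 55.896230, 140.870890

Point 1:
  φ: degrees = first 2 digits = 82, minutes = 32.9265; 82 + 32.9265/60 = 82.5487750
  S ⇒ negate
  λ: degrees = first 3 digits = 91, minutes = 1.2473; 91 + 1.2473/60 = 91.0207883
  hemisphere W, so the sign is −
Point 2:
  Lat: degrees = first 2 digits = 23, minutes = 9.8593; 23 + 9.8593/60 = 23.1643217
  S ⇒ negate
  λ: degrees = first 3 digits = 178, minutes = 47.909; 178 + 47.909/60 = 178.7984833
  W ⇒ negate
Point 3:
  Latitude: split at 2 digits → 00° and 5.8163′; 0 + 5.8163/60 = 0.0969383
  S ⇒ negate
  Longitude: degrees = first 3 digits = 104, minutes = 17.737; 104 + 17.737/60 = 104.2956167
  E → positive
Point 4:
  Latitude: degrees = first 2 digits = 0, minutes = 45.05644; 0 + 45.05644/60 = 0.7509407
  N ⇒ keep positive
  λ: split at 3 digits → 019° and 23.28227′; 19 + 23.28227/60 = 19.3880378
  W → negative
Point 5:
  Lat: split at 2 digits → 55° and 53.7738′; 55 + 53.7738/60 = 55.8962300
  N ⇒ keep positive
  Longitude: split at 3 digits → 140° and 52.2534′; 140 + 52.2534/60 = 140.8708900
  E → positive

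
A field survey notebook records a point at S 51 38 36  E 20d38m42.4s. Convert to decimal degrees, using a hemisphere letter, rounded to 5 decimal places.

51.64333° S, 20.64511° E

Latitude: 51 + 38/60 + 36/3600 = 51.643333
λ: 20° + 38/60 + 42.4/3600 = 20 + 0.633333 + 0.011778 = 20.645111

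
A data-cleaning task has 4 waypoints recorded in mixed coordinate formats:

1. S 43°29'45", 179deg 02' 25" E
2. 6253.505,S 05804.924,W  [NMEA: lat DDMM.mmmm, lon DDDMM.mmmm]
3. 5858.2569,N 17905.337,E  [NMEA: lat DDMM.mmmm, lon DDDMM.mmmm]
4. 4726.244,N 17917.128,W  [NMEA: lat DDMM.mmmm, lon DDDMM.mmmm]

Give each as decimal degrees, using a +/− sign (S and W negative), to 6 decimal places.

Point 1:
  Latitude: 29′ + 45″ = 29.75000′; 43 + 29.75000/60 = 43.4958333
  hemisphere S, so the sign is −
  λ: 2′ + 25″ = 2.41667′; 179 + 2.41667/60 = 179.0402778
  E ⇒ keep positive
Point 2:
  Lat: split at 2 digits → 62° and 53.505′; 62 + 53.505/60 = 62.8917500
  S → negative
  Longitude: degrees = first 3 digits = 58, minutes = 4.924; 58 + 4.924/60 = 58.0820667
  W ⇒ negate
Point 3:
  φ: degrees = first 2 digits = 58, minutes = 58.2569; 58 + 58.2569/60 = 58.9709483
  N → positive
  Lon: degrees = first 3 digits = 179, minutes = 5.337; 179 + 5.337/60 = 179.0889500
  E → positive
Point 4:
  Latitude: degrees = first 2 digits = 47, minutes = 26.244; 47 + 26.244/60 = 47.4374000
  N ⇒ keep positive
  λ: degrees = first 3 digits = 179, minutes = 17.128; 179 + 17.128/60 = 179.2854667
  W ⇒ negate

1. -43.495833, 179.040278
2. -62.891750, -58.082067
3. 58.970948, 179.088950
4. 47.437400, -179.285467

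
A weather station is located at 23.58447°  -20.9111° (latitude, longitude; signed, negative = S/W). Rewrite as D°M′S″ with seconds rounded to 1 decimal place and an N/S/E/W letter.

Lat: 0.584470 × 60 = 35.06820′ → 35′, remainder × 60 = 4.092″
Longitude is negative → W; |value| = 20.911100
Lon: 0.911100 × 60 = 54.66600′ → 54′, remainder × 60 = 39.960″

23°35′4.1″ N, 20°54′40.0″ W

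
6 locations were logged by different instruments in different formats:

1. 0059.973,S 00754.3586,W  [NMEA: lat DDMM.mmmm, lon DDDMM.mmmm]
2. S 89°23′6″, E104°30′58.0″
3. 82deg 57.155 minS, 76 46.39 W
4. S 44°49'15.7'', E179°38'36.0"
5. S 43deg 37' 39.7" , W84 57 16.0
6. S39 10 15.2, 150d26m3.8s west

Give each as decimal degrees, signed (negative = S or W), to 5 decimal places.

Point 1:
  φ: split at 2 digits → 00° and 59.973′; 0 + 59.973/60 = 0.999550
  hemisphere S, so the sign is −
  Lon: degrees = first 3 digits = 7, minutes = 54.3586; 7 + 54.3586/60 = 7.905977
  W → negative
Point 2:
  Lat: 89 + 23/60 + 6/3600 = 89.385000
  S ⇒ negate
  Lon: 30′ + 58″ = 30.96667′; 104 + 30.96667/60 = 104.516111
  E ⇒ keep positive
Point 3:
  Latitude: 82 + 57.155/60 = 82.952583
  S → negative
  Longitude: 46.39′ = 0.773167°; total 76.773167
  W → negative
Point 4:
  φ: 44 + 49/60 + 15.7/3600 = 44.821028
  S ⇒ negate
  λ: 38′ + 36″ = 38.60000′; 179 + 38.60000/60 = 179.643333
  E → positive
Point 5:
  Latitude: 37′ + 39.7″ = 37.66167′; 43 + 37.66167/60 = 43.627694
  hemisphere S, so the sign is −
  Longitude: 57′ + 16″ = 57.26667′; 84 + 57.26667/60 = 84.954444
  W ⇒ negate
Point 6:
  Lat: 10′ + 15.2″ = 10.25333′; 39 + 10.25333/60 = 39.170889
  S → negative
  Lon: 150° + 26/60 + 3.8/3600 = 150 + 0.433333 + 0.001056 = 150.434389
  W ⇒ negate

1. -0.99955, -7.90598
2. -89.38500, 104.51611
3. -82.95258, -76.77317
4. -44.82103, 179.64333
5. -43.62769, -84.95444
6. -39.17089, -150.43439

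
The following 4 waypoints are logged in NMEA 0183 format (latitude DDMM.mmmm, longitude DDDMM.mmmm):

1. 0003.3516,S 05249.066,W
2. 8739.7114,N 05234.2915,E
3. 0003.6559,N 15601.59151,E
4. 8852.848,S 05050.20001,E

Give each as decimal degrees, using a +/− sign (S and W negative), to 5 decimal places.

1. -0.05586, -52.81777
2. 87.66186, 52.57153
3. 0.06093, 156.02653
4. -88.88080, 50.83667

Point 1:
  φ: split at 2 digits → 00° and 3.3516′; 0 + 3.3516/60 = 0.055860
  S ⇒ negate
  Longitude: split at 3 digits → 052° and 49.066′; 52 + 49.066/60 = 52.817767
  hemisphere W, so the sign is −
Point 2:
  Latitude: degrees = first 2 digits = 87, minutes = 39.7114; 87 + 39.7114/60 = 87.661857
  N ⇒ keep positive
  λ: degrees = first 3 digits = 52, minutes = 34.2915; 52 + 34.2915/60 = 52.571525
  E ⇒ keep positive
Point 3:
  φ: degrees = first 2 digits = 0, minutes = 3.6559; 0 + 3.6559/60 = 0.060932
  N ⇒ keep positive
  λ: split at 3 digits → 156° and 1.59151′; 156 + 1.59151/60 = 156.026525
  E ⇒ keep positive
Point 4:
  Latitude: split at 2 digits → 88° and 52.848′; 88 + 52.848/60 = 88.880800
  S ⇒ negate
  Longitude: degrees = first 3 digits = 50, minutes = 50.20001; 50 + 50.20001/60 = 50.836667
  E → positive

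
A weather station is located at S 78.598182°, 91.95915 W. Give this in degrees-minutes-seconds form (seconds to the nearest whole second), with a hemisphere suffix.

φ: 0.598182° → 35.89092′; 0.89092 × 60 = 53.46″
Longitude: 0.959150° → 57.54900′; 0.54900 × 60 = 32.94″

78°35′53″ S, 91°57′33″ W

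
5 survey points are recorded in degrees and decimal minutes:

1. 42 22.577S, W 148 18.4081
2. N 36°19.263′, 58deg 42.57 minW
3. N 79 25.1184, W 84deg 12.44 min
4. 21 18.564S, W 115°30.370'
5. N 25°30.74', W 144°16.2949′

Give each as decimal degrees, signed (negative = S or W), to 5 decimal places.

1. -42.37628, -148.30680
2. 36.32105, -58.70950
3. 79.41864, -84.20733
4. -21.30940, -115.50617
5. 25.51233, -144.27158

Point 1:
  φ: 22.577′ = 0.376283°; total 42.376283
  S → negative
  λ: 148 + 18.4081/60 = 148.306802
  W ⇒ negate
Point 2:
  Latitude: 19.263′ = 0.321050°; total 36.321050
  N → positive
  λ: 58 + 42.57/60 = 58.709500
  W ⇒ negate
Point 3:
  Latitude: 79 + 25.1184/60 = 79.418640
  N ⇒ keep positive
  Longitude: 84 + 12.44/60 = 84.207333
  W → negative
Point 4:
  φ: 18.564′ = 0.309400°; total 21.309400
  S → negative
  λ: 115 + 30.37/60 = 115.506167
  W ⇒ negate
Point 5:
  Latitude: 30.74′ = 0.512333°; total 25.512333
  N ⇒ keep positive
  Lon: 16.2949′ = 0.271582°; total 144.271582
  hemisphere W, so the sign is −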